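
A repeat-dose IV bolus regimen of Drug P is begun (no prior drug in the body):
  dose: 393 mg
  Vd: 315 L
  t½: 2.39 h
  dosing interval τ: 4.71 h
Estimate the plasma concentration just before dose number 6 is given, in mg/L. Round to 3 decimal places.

0.427 mg/L

C₀ per dose = Dose / Vd = 393 / 315 = 1.248 mg/L
k = ln2 / t½ = 0.693147 / 2.39 = 0.2900 h⁻¹
Fraction remaining after one interval: r = e^(−kτ) = e^(−0.2900 × 4.71) = 0.2552
Before dose 6, 5 doses have been given (aged 1τ, 2τ, 3τ, 4τ, 5τ).
C_trough = C₀ × (r + r² + … + r^5) = C₀ × r(1−r^5)/(1−r)
        = 1.248 × 0.2552 × (1 − 0.001082) / (1 − 0.2552) = 0.4272 mg/L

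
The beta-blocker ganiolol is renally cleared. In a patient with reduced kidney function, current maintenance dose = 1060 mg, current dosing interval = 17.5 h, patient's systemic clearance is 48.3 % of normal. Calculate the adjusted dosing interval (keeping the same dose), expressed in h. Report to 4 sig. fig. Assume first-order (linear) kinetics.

36.23 h

To keep the same average steady-state level, dosing rate must scale with clearance.
CL ratio = 48.3 / 100 = 0.4830
New interval (same dose) = 17.5 / 0.4830 = 36.23 h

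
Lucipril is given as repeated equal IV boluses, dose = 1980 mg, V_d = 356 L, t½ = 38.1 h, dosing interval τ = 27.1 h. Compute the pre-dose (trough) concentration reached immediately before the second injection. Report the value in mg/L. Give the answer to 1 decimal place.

3.4 mg/L

C₀ per dose = Dose / Vd = 1980 / 356 = 5.562 mg/L
k = ln2 / t½ = 0.693147 / 38.1 = 0.01819 h⁻¹
Fraction remaining after one interval: r = e^(−kτ) = e^(−0.01819 × 27.1) = 0.6108
Before dose 2, 1 dose has been given (aged 1τ).
C_trough = C₀ × r = 5.562 × 0.6108 = 3.397 mg/L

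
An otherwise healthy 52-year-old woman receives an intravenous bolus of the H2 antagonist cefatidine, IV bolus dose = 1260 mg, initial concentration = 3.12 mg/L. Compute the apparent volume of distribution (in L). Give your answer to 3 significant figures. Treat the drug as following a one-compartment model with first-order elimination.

404 L

Vd = Dose / C₀ = 1260 / 3.12 = 403.8 L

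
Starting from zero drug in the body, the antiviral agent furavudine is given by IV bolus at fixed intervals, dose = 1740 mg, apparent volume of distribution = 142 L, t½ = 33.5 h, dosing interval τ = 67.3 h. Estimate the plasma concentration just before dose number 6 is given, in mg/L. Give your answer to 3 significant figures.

C₀ per dose = Dose / Vd = 1740 / 142 = 12.25 mg/L
k = ln2 / t½ = 0.693147 / 33.5 = 0.02069 h⁻¹
Fraction remaining after one interval: r = e^(−kτ) = e^(−0.02069 × 67.3) = 0.2485
Before dose 6, 5 doses have been given (aged 1τ, 2τ, 3τ, 4τ, 5τ).
C_trough = C₀ × (r + r² + … + r^5) = C₀ × r(1−r^5)/(1−r)
        = 12.25 × 0.2485 × (1 − 0.0009476) / (1 − 0.2485) = 4.047 mg/L

4.05 mg/L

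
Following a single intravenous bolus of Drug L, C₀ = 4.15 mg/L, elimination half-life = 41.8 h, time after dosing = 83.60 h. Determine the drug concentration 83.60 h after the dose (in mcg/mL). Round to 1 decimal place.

k = ln2 / t½ = 0.693147 / 41.8 = 0.01658 h⁻¹
t / t½ = 83.60 / 41.8 = 2 half-lives
C = C₀ × (1/2)^2 = 4.150 × 0.2500 = 1.038 mg/L
(1.038 mg/L = 1.038 mcg/mL)

1.0 mcg/mL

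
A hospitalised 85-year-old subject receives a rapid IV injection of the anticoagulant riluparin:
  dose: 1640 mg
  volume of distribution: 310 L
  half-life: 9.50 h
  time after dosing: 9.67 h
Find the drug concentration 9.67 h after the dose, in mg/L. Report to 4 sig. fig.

2.613 mg/L

C₀ = Dose / Vd = 1640 / 310 = 5.290 mg/L
k = ln2 / t½ = 0.693147 / 9.50 = 0.07296 h⁻¹
C = C₀ · e^(−k·t) = 5.290 × e^(−0.07296 × 9.67)
  = 5.290 × 0.4939 = 2.613 mg/L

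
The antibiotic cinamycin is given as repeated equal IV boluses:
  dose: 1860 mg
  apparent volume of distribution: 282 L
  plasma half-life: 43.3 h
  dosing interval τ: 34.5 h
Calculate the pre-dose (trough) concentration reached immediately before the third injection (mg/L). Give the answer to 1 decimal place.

6.0 mg/L

C₀ per dose = Dose / Vd = 1860 / 282 = 6.596 mg/L
k = ln2 / t½ = 0.693147 / 43.3 = 0.01601 h⁻¹
Fraction remaining after one interval: r = e^(−kτ) = e^(−0.01601 × 34.5) = 0.5756
Before dose 3, 2 doses have been given (aged 1τ, 2τ).
C_trough = C₀ × (r + r²) = 6.596 × (0.5756 + 0.3313) = 5.982 mg/L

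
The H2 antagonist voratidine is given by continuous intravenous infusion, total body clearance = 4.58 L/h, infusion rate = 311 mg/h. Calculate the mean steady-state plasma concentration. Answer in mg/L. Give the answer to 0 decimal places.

At steady state Css = R₀ / CL = 311 / 4.580 = 67.90 mg/L

68 mg/L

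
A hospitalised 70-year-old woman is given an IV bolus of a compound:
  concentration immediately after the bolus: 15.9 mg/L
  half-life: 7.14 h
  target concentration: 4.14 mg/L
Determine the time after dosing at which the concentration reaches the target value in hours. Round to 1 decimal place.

13.9 h

k = ln2 / t½ = 0.693147 / 7.14 = 0.09708 h⁻¹
t = ln(C₀ / C) / k = ln(15.90 / 4.14) / 0.09708
  = ln(3.841) / 0.09708 = 1.346 / 0.09708 = 13.86 h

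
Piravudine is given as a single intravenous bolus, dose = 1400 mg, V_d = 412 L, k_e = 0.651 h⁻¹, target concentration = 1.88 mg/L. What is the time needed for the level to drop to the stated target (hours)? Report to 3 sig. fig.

0.909 h

C₀ = Dose / Vd = 1400 / 412 = 3.398 mg/L
t = ln(C₀ / C) / k = ln(3.398 / 1.88) / 0.6510
  = ln(1.807) / 0.6510 = 0.5917 / 0.6510 = 0.9089 h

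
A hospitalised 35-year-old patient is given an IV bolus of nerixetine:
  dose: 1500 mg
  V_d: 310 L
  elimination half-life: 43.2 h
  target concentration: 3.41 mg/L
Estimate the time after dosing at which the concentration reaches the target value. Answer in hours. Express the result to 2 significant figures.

C₀ = Dose / Vd = 1500 / 310 = 4.839 mg/L
k = ln2 / t½ = 0.693147 / 43.2 = 0.01605 h⁻¹
t = ln(C₀ / C) / k = ln(4.839 / 3.41) / 0.01605
  = ln(1.419) / 0.01605 = 0.3500 / 0.01605 = 21.81 h

22 h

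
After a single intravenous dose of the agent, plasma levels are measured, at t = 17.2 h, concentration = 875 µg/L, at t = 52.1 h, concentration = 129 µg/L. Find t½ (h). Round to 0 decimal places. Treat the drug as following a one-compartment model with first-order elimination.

13 h

k = ln(C₁/C₂) / (t₂ − t₁) = ln(875/129) / (52.1 − 17.2)
  = 1.914 / 34.90 = 0.05484 h⁻¹
t½ = ln2 / k = 0.693147 / 0.05484 = 12.64 h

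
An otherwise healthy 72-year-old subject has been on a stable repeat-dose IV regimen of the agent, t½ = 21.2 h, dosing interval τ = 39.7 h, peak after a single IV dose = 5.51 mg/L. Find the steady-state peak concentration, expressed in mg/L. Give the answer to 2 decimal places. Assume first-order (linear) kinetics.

7.58 mg/L

k = ln2 / t½ = 0.693147 / 21.2 = 0.03270 h⁻¹
e^(−kτ) = e^(−0.03270 × 39.7) = 0.2730
Accumulation ratio R = 1 / (1 − e^(−kτ)) = 1 / (1 − 0.2730) = 1.376
Steady-state peak = C₀ × R = 5.51 × 1.376 = 7.582 mg/L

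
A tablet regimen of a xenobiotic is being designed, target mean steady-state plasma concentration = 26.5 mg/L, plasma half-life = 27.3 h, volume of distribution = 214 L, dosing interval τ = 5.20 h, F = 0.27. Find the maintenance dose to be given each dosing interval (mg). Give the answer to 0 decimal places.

2773 mg

k = ln2 / t½ = 0.693147 / 27.3 = 0.02539 h⁻¹
CL = k × Vd = 0.02539 × 214 = 5.433 L/h
At steady state, F × (Dose/τ) = Css × CL.
Dose = Css × CL × τ / F = 26.5 × 5.433 × 5.20 / 0.27 = 2773 mg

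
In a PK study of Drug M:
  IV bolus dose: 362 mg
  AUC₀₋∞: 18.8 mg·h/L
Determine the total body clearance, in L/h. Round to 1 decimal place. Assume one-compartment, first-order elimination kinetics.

CL = Dose / AUC = 362 / 18.8 = 19.26 L/h

19.3 L/h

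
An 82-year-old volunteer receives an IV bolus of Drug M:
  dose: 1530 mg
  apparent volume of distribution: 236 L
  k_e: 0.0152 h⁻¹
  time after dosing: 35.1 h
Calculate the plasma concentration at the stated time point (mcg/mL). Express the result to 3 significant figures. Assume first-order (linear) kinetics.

C₀ = Dose / Vd = 1530 / 236 = 6.483 mg/L
C = C₀ · e^(−k·t) = 6.483 × e^(−0.01520 × 35.1)
  = 6.483 × 0.5865 = 3.802 mg/L
(3.802 mg/L = 3.802 mcg/mL)

3.80 mcg/mL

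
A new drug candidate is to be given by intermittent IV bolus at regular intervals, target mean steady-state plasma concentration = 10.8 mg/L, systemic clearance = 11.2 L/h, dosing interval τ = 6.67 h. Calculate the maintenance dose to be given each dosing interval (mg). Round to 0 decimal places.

807 mg

At steady state, Dose/τ = Css × CL.
Dose = Css × CL × τ = 10.8 × 11.20 × 6.67 = 806.8 mg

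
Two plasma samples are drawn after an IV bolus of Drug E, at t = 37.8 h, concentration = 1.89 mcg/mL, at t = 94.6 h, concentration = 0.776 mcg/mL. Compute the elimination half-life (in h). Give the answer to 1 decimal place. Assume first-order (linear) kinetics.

k = ln(C₁/C₂) / (t₂ − t₁) = ln(1.89/0.776) / (94.6 − 37.8)
  = 0.8902 / 56.80 = 0.01567 h⁻¹
t½ = ln2 / k = 0.693147 / 0.01567 = 44.23 h

44.2 h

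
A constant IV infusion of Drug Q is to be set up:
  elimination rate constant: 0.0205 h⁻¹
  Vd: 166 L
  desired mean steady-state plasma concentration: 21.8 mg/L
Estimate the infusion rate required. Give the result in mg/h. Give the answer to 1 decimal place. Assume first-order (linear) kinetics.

74.2 mg/h

CL = k × Vd = 0.02050 × 166 = 3.403 L/h
At steady state, infusion rate R₀ = Css × CL = 21.8 × 3.403 = 74.19 mg/h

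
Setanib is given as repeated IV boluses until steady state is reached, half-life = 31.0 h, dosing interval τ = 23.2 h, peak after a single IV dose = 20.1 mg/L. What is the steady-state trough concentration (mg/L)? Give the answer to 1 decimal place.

k = ln2 / t½ = 0.693147 / 31.0 = 0.02236 h⁻¹
e^(−kτ) = e^(−0.02236 × 23.2) = 0.5953
Accumulation ratio R = 1 / (1 − e^(−kτ)) = 1 / (1 − 0.5953) = 2.471
Steady-state trough = C₀ × R × e^(−kτ) = 20.1 × 2.471 × 0.5953 = 29.57 mg/L

29.6 mg/L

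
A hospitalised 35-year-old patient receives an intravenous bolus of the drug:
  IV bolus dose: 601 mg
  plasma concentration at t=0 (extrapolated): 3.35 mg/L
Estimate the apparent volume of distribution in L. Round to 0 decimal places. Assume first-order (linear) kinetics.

Vd = Dose / C₀ = 601.0 / 3.35 = 179.4 L

179 L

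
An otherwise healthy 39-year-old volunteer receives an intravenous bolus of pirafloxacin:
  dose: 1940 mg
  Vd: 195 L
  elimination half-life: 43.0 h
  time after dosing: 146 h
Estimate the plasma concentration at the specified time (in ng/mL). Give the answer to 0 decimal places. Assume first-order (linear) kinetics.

C₀ = Dose / Vd = 1940 / 195 = 9.949 mg/L
k = ln2 / t½ = 0.693147 / 43.0 = 0.01612 h⁻¹
C = C₀ · e^(−k·t) = 9.949 × e^(−0.01612 × 146)
  = 9.949 × 0.09503 = 0.9455 mg/L
Convert: 0.9455 mg/L × 1000 = 945.5 ng/mL

946 ng/mL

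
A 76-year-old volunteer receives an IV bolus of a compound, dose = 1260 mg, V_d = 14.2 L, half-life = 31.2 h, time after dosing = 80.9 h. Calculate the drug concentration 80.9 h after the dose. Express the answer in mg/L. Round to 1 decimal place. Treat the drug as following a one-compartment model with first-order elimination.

14.7 mg/L

C₀ = Dose / Vd = 1260 / 14.2 = 88.73 mg/L
k = ln2 / t½ = 0.693147 / 31.2 = 0.02222 h⁻¹
C = C₀ · e^(−k·t) = 88.73 × e^(−0.02222 × 80.9)
  = 88.73 × 0.1657 = 14.70 mg/L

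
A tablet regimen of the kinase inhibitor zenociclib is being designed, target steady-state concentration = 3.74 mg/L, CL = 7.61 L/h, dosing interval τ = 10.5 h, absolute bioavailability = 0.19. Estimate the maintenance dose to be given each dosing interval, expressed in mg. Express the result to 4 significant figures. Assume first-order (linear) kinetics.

1573 mg

At steady state, F × (Dose/τ) = Css × CL.
Dose = Css × CL × τ / F = 3.74 × 7.610 × 10.5 / 0.19 = 1573 mg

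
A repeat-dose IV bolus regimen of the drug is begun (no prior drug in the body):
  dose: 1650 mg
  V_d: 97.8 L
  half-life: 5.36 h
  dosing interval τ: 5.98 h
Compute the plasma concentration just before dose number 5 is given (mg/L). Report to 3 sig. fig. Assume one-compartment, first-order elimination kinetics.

C₀ per dose = Dose / Vd = 1650 / 97.8 = 16.87 mg/L
k = ln2 / t½ = 0.693147 / 5.36 = 0.1293 h⁻¹
Fraction remaining after one interval: r = e^(−kτ) = e^(−0.1293 × 5.98) = 0.4615
Before dose 5, 4 doses have been given (aged 1τ, 2τ, 3τ, 4τ).
C_trough = C₀ × (r + r² + … + r^4) = C₀ × r(1−r^4)/(1−r)
        = 16.87 × 0.4615 × (1 − 0.04536) / (1 − 0.4615) = 13.80 mg/L

13.8 mg/L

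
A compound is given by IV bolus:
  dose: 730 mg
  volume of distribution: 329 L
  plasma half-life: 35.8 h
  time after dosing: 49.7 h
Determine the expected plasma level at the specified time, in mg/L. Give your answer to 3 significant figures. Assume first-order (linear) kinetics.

C₀ = Dose / Vd = 730.0 / 329 = 2.219 mg/L
k = ln2 / t½ = 0.693147 / 35.8 = 0.01936 h⁻¹
C = C₀ · e^(−k·t) = 2.219 × e^(−0.01936 × 49.7)
  = 2.219 × 0.3821 = 0.8479 mg/L

0.848 mg/L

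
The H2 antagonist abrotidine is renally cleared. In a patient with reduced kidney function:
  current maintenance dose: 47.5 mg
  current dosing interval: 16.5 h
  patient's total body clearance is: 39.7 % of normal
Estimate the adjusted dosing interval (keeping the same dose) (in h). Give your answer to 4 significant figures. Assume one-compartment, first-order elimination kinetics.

To keep the same average steady-state level, dosing rate must scale with clearance.
CL ratio = 39.7 / 100 = 0.3970
New interval (same dose) = 16.5 / 0.3970 = 41.56 h

41.56 h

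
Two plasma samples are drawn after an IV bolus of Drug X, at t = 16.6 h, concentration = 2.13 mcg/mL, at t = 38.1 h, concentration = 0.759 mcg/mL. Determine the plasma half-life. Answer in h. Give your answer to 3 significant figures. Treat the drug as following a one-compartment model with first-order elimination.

k = ln(C₁/C₂) / (t₂ − t₁) = ln(2.13/0.759) / (38.1 − 16.6)
  = 1.032 / 21.50 = 0.04800 h⁻¹
t½ = ln2 / k = 0.693147 / 0.04800 = 14.44 h

14.4 h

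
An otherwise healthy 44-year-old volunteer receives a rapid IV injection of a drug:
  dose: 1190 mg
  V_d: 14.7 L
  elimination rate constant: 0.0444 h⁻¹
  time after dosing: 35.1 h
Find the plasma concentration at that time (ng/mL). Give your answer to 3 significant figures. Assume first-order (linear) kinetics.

17000 ng/mL

C₀ = Dose / Vd = 1190 / 14.7 = 80.95 mg/L
C = C₀ · e^(−k·t) = 80.95 × e^(−0.04440 × 35.1)
  = 80.95 × 0.2105 = 17.04 mg/L
Convert: 17.04 mg/L × 1000 = 17040 ng/mL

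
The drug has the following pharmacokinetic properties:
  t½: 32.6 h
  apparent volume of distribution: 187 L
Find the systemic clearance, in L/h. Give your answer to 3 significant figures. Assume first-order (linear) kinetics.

k = ln2 / t½ = 0.693147 / 32.6 = 0.02126 h⁻¹
CL = k × Vd = 0.02126 × 187 = 3.976 L/h

3.98 L/h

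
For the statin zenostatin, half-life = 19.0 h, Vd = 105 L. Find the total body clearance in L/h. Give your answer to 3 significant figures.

k = ln2 / t½ = 0.693147 / 19.0 = 0.03648 h⁻¹
CL = k × Vd = 0.03648 × 105 = 3.830 L/h

3.83 L/h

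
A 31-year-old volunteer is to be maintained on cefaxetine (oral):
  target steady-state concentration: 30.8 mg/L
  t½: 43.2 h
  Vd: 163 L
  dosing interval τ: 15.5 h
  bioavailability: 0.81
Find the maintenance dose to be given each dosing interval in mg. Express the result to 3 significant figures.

1540 mg

k = ln2 / t½ = 0.693147 / 43.2 = 0.01605 h⁻¹
CL = k × Vd = 0.01605 × 163 = 2.616 L/h
At steady state, F × (Dose/τ) = Css × CL.
Dose = Css × CL × τ / F = 30.8 × 2.616 × 15.5 / 0.81 = 1542 mg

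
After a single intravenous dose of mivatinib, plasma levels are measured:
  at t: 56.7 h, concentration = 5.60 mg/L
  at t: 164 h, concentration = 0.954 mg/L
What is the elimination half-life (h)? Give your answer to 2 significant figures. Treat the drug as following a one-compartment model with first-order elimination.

42 h

k = ln(C₁/C₂) / (t₂ − t₁) = ln(5.60/0.954) / (164 − 56.7)
  = 1.770 / 107.3 = 0.01650 h⁻¹
t½ = ln2 / k = 0.693147 / 0.01650 = 42.01 h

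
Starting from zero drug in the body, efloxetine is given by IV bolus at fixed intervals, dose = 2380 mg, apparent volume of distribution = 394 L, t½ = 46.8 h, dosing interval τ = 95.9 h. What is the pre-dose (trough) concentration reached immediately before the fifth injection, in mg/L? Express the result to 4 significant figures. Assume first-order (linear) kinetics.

1.918 mg/L

C₀ per dose = Dose / Vd = 2380 / 394 = 6.041 mg/L
k = ln2 / t½ = 0.693147 / 46.8 = 0.01481 h⁻¹
Fraction remaining after one interval: r = e^(−kτ) = e^(−0.01481 × 95.9) = 0.2416
Before dose 5, 4 doses have been given (aged 1τ, 2τ, 3τ, 4τ).
C_trough = C₀ × (r + r² + … + r^4) = C₀ × r(1−r^4)/(1−r)
        = 6.041 × 0.2416 × (1 − 0.003407) / (1 − 0.2416) = 1.918 mg/L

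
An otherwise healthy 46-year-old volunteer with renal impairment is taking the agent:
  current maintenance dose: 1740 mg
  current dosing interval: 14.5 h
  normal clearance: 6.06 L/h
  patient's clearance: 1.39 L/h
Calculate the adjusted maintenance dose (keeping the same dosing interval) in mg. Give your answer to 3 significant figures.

To keep the same average steady-state level, dosing rate must scale with clearance.
CL ratio = 1.39 / 6.06 = 0.2294
New dose (same interval) = 1740 × 0.2294 = 399.2 mg

399 mg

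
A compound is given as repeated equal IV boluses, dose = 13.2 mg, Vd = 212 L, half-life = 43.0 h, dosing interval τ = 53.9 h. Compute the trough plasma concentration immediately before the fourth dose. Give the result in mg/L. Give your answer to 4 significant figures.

0.04166 mg/L

C₀ per dose = Dose / Vd = 13.2 / 212 = 0.06226 mg/L
k = ln2 / t½ = 0.693147 / 43.0 = 0.01612 h⁻¹
Fraction remaining after one interval: r = e^(−kτ) = e^(−0.01612 × 53.9) = 0.4194
Before dose 4, 3 doses have been given (aged 1τ, 2τ, 3τ).
C_trough = C₀ × (r + r² + … + r^3) = C₀ × r(1−r^3)/(1−r)
        = 0.06226 × 0.4194 × (1 − 0.07377) / (1 − 0.4194) = 0.04166 mg/L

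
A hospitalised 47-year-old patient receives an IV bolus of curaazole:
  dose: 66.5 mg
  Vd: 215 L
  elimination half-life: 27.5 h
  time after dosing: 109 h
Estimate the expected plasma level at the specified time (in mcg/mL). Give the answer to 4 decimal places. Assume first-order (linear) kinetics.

C₀ = Dose / Vd = 66.50 / 215 = 0.3093 mg/L
k = ln2 / t½ = 0.693147 / 27.5 = 0.02521 h⁻¹
C = C₀ · e^(−k·t) = 0.3093 × e^(−0.02521 × 109)
  = 0.3093 × 0.06406 = 0.01981 mg/L
(0.01981 mg/L = 0.01981 mcg/mL)

0.0198 mcg/mL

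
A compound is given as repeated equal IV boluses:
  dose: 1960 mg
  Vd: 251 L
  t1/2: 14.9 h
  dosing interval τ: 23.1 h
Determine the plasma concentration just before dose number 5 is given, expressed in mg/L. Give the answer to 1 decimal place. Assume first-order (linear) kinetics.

C₀ per dose = Dose / Vd = 1960 / 251 = 7.809 mg/L
k = ln2 / t½ = 0.693147 / 14.9 = 0.04652 h⁻¹
Fraction remaining after one interval: r = e^(−kτ) = e^(−0.04652 × 23.1) = 0.3414
Before dose 5, 4 doses have been given (aged 1τ, 2τ, 3τ, 4τ).
C_trough = C₀ × (r + r² + … + r^4) = C₀ × r(1−r^4)/(1−r)
        = 7.809 × 0.3414 × (1 − 0.01358) / (1 − 0.3414) = 3.993 mg/L

4.0 mg/L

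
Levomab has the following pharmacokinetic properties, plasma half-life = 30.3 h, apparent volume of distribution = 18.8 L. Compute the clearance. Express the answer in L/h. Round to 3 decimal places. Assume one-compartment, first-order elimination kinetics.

0.430 L/h

k = ln2 / t½ = 0.693147 / 30.3 = 0.02288 h⁻¹
CL = k × Vd = 0.02288 × 18.8 = 0.4301 L/h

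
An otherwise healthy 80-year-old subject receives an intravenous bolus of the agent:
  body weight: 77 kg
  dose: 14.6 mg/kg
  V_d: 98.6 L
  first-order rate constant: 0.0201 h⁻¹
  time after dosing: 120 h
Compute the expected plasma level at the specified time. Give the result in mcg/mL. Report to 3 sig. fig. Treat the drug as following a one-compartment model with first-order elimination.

1.02 mcg/mL

Total dose = 14.6 × 77 = 1124 mg
C₀ = Dose / Vd = 1124 / 98.6 = 11.40 mg/L
C = C₀ · e^(−k·t) = 11.40 × e^(−0.02010 × 120)
  = 11.40 × 0.08964 = 1.022 mg/L
(1.022 mg/L = 1.022 mcg/mL)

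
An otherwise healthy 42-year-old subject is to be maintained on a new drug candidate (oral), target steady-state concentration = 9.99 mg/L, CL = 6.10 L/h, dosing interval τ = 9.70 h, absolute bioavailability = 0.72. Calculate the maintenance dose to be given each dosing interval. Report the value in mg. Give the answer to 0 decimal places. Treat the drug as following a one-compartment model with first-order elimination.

821 mg

At steady state, F × (Dose/τ) = Css × CL.
Dose = Css × CL × τ / F = 9.99 × 6.100 × 9.70 / 0.72 = 821.0 mg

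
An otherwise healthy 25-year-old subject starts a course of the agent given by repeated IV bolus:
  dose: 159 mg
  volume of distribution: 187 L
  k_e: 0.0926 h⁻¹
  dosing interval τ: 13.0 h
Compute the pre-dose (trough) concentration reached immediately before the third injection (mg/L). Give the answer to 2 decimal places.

0.33 mg/L

C₀ per dose = Dose / Vd = 159 / 187 = 0.8503 mg/L
Fraction remaining after one interval: r = e^(−kτ) = e^(−0.09260 × 13.0) = 0.3001
Before dose 3, 2 doses have been given (aged 1τ, 2τ).
C_trough = C₀ × (r + r²) = 0.8503 × (0.3001 + 0.09006) = 0.3318 mg/L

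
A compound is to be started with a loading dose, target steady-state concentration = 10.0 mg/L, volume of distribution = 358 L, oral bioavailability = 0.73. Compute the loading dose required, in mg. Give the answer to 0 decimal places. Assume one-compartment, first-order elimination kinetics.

LD = Css × Vd / F = 10.0 × 358 / 0.73 = 4904 mg

4904 mg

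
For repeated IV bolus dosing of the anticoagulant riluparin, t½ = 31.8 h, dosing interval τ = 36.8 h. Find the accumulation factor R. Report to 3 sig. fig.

1.81

k = ln2 / t½ = 0.693147 / 31.8 = 0.02180 h⁻¹
e^(−kτ) = e^(−0.02180 × 36.8) = 0.4483
Accumulation ratio R = 1 / (1 − e^(−kτ)) = 1 / (1 − 0.4483) = 1.813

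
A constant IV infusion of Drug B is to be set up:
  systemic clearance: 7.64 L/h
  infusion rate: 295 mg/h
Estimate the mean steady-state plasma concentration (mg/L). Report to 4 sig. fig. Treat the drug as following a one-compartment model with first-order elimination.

38.61 mg/L

At steady state Css = R₀ / CL = 295 / 7.640 = 38.61 mg/L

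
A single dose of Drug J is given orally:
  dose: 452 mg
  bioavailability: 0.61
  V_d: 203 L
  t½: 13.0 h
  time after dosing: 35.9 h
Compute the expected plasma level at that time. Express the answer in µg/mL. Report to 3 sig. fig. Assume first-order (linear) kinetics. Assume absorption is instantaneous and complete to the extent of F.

0.200 µg/mL

Amount reaching circulation = F × Dose = 0.61 × 452.0 = 275.7 mg
C₀ = F·Dose / Vd = 275.7 / 203 = 1.358 mg/L
k = ln2 / t½ = 0.693147 / 13.0 = 0.05332 h⁻¹
C = C₀ · e^(−k·t) = 1.358 × e^(−0.05332 × 35.9)
  = 1.358 × 0.1475 = 0.2003 mg/L
(0.2003 mg/L = 0.2003 µg/mL)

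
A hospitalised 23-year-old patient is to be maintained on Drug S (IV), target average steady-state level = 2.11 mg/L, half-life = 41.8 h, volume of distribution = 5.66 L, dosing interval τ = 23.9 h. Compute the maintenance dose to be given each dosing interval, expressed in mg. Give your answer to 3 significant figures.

k = ln2 / t½ = 0.693147 / 41.8 = 0.01658 h⁻¹
CL = k × Vd = 0.01658 × 5.66 = 0.09384 L/h
At steady state, Dose/τ = Css × CL.
Dose = Css × CL × τ = 2.11 × 0.09384 × 23.9 = 4.732 mg

4.73 mg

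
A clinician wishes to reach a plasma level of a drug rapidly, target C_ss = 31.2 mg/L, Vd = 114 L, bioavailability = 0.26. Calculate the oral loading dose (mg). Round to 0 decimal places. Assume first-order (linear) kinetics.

13680 mg

LD = Css × Vd / F = 31.2 × 114 / 0.26 = 13680 mg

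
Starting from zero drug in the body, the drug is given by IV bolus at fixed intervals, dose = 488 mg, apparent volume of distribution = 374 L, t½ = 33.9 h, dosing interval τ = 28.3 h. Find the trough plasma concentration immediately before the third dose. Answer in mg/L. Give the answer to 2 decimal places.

C₀ per dose = Dose / Vd = 488 / 374 = 1.305 mg/L
k = ln2 / t½ = 0.693147 / 33.9 = 0.02045 h⁻¹
Fraction remaining after one interval: r = e^(−kτ) = e^(−0.02045 × 28.3) = 0.5606
Before dose 3, 2 doses have been given (aged 1τ, 2τ).
C_trough = C₀ × (r + r²) = 1.305 × (0.5606 + 0.3143) = 1.142 mg/L

1.14 mg/L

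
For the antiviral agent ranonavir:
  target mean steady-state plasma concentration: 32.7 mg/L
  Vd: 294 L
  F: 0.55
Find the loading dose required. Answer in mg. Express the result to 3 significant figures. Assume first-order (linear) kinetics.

LD = Css × Vd / F = 32.7 × 294 / 0.55 = 17480 mg

17500 mg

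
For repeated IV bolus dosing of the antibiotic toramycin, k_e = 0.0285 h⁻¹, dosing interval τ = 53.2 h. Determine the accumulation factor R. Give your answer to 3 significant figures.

e^(−kτ) = e^(−0.02850 × 53.2) = 0.2195
Accumulation ratio R = 1 / (1 − e^(−kτ)) = 1 / (1 − 0.2195) = 1.281

1.28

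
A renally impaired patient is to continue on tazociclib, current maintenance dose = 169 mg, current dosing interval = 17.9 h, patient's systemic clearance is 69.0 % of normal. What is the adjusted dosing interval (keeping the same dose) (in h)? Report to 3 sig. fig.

To keep the same average steady-state level, dosing rate must scale with clearance.
CL ratio = 69.0 / 100 = 0.6900
New interval (same dose) = 17.9 / 0.6900 = 25.94 h

25.9 h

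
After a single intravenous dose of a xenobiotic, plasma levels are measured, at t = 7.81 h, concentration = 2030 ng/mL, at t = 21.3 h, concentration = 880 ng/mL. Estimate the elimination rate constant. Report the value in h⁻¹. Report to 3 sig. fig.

k = ln(C₁/C₂) / (t₂ − t₁) = ln(2030/880) / (21.3 − 7.81)
  = 0.8359 / 13.49 = 0.06196 h⁻¹

0.0620 h⁻¹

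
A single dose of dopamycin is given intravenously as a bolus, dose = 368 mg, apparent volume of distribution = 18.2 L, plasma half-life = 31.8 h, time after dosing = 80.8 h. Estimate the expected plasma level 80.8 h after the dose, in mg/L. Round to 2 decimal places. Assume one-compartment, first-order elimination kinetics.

3.47 mg/L

C₀ = Dose / Vd = 368.0 / 18.2 = 20.22 mg/L
k = ln2 / t½ = 0.693147 / 31.8 = 0.02180 h⁻¹
C = C₀ · e^(−k·t) = 20.22 × e^(−0.02180 × 80.8)
  = 20.22 × 0.1718 = 3.474 mg/L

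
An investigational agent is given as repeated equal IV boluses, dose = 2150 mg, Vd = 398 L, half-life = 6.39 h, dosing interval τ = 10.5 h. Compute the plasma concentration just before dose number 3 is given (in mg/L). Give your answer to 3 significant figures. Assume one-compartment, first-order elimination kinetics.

C₀ per dose = Dose / Vd = 2150 / 398 = 5.402 mg/L
k = ln2 / t½ = 0.693147 / 6.39 = 0.1085 h⁻¹
Fraction remaining after one interval: r = e^(−kτ) = e^(−0.1085 × 10.5) = 0.3201
Before dose 3, 2 doses have been given (aged 1τ, 2τ).
C_trough = C₀ × (r + r²) = 5.402 × (0.3201 + 0.1025) = 2.283 mg/L

2.28 mg/L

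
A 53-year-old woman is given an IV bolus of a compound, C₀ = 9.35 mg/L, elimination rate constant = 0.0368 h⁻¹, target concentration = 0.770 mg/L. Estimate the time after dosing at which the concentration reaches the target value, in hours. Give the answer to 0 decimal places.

68 h

t = ln(C₀ / C) / k = ln(9.350 / 0.770) / 0.03680
  = ln(12.14) / 0.03680 = 2.497 / 0.03680 = 67.85 h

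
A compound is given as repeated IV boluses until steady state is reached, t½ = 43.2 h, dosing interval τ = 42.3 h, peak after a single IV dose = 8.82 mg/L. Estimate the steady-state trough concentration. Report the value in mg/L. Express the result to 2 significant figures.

9.1 mg/L

k = ln2 / t½ = 0.693147 / 43.2 = 0.01605 h⁻¹
e^(−kτ) = e^(−0.01605 × 42.3) = 0.5072
Accumulation ratio R = 1 / (1 − e^(−kτ)) = 1 / (1 − 0.5072) = 2.029
Steady-state trough = C₀ × R × e^(−kτ) = 8.82 × 2.029 × 0.5072 = 9.077 mg/L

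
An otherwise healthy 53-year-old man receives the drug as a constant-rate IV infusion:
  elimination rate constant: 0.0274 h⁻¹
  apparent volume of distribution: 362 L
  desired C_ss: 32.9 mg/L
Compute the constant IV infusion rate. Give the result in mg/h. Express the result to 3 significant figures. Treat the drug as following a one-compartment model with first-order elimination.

326 mg/h

CL = k × Vd = 0.02740 × 362 = 9.919 L/h
At steady state, infusion rate R₀ = Css × CL = 32.9 × 9.919 = 326.3 mg/h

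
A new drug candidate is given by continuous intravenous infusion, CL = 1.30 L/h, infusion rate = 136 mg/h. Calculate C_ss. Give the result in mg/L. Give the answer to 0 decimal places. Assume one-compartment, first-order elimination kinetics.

105 mg/L

At steady state Css = R₀ / CL = 136 / 1.300 = 104.6 mg/L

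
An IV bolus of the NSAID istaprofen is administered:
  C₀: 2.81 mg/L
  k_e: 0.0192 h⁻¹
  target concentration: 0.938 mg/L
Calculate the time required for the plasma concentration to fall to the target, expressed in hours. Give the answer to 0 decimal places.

57 h

t = ln(C₀ / C) / k = ln(2.810 / 0.938) / 0.01920
  = ln(2.996) / 0.01920 = 1.097 / 0.01920 = 57.14 h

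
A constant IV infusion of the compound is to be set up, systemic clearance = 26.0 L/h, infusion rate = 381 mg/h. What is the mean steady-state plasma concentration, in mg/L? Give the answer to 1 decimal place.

At steady state Css = R₀ / CL = 381 / 26.00 = 14.65 mg/L

14.7 mg/L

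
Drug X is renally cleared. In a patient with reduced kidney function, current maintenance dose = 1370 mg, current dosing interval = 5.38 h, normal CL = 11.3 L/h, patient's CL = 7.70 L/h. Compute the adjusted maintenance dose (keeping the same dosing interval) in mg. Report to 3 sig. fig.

934 mg

To keep the same average steady-state level, dosing rate must scale with clearance.
CL ratio = 7.70 / 11.3 = 0.6814
New dose (same interval) = 1370 × 0.6814 = 933.5 mg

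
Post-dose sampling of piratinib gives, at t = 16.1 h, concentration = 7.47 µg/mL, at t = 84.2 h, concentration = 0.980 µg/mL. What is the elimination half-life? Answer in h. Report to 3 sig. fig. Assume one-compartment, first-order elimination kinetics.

k = ln(C₁/C₂) / (t₂ − t₁) = ln(7.47/0.980) / (84.2 − 16.1)
  = 2.031 / 68.10 = 0.02982 h⁻¹
t½ = ln2 / k = 0.693147 / 0.02982 = 23.24 h

23.2 h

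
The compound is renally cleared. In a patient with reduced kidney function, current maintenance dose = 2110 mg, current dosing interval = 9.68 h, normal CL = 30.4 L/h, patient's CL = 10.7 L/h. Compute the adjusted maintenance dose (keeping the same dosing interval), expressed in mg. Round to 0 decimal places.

743 mg

To keep the same average steady-state level, dosing rate must scale with clearance.
CL ratio = 10.7 / 30.4 = 0.3520
New dose (same interval) = 2110 × 0.3520 = 742.7 mg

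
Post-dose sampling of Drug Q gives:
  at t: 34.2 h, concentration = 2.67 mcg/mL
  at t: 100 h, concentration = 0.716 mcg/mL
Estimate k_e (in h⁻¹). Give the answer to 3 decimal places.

k = ln(C₁/C₂) / (t₂ − t₁) = ln(2.67/0.716) / (100 − 34.2)
  = 1.316 / 65.80 = 0.02000 h⁻¹

0.020 h⁻¹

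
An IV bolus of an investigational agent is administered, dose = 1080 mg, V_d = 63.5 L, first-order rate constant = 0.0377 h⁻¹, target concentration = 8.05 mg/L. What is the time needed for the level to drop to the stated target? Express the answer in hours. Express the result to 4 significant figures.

19.84 h

C₀ = Dose / Vd = 1080 / 63.5 = 17.01 mg/L
t = ln(C₀ / C) / k = ln(17.01 / 8.05) / 0.03770
  = ln(2.113) / 0.03770 = 0.7481 / 0.03770 = 19.84 h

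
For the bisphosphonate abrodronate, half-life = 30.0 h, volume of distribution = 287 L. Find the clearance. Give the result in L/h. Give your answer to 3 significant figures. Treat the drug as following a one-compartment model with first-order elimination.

6.63 L/h

k = ln2 / t½ = 0.693147 / 30.0 = 0.02310 h⁻¹
CL = k × Vd = 0.02310 × 287 = 6.630 L/h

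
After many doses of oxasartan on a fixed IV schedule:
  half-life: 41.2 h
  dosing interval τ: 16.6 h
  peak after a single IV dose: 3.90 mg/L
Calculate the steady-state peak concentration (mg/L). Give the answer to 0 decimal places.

k = ln2 / t½ = 0.693147 / 41.2 = 0.01682 h⁻¹
e^(−kτ) = e^(−0.01682 × 16.6) = 0.7564
Accumulation ratio R = 1 / (1 − e^(−kτ)) = 1 / (1 − 0.7564) = 4.105
Steady-state peak = C₀ × R = 3.90 × 4.105 = 16.01 mg/L

16 mg/L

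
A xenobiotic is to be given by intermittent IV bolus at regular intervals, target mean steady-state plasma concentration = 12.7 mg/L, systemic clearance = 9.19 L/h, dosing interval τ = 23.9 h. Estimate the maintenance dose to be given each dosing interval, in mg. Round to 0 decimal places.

2789 mg

At steady state, Dose/τ = Css × CL.
Dose = Css × CL × τ = 12.7 × 9.190 × 23.9 = 2789 mg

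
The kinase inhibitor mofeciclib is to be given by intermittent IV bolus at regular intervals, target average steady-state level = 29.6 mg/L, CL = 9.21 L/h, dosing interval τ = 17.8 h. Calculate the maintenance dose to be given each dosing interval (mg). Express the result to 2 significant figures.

4900 mg

At steady state, Dose/τ = Css × CL.
Dose = Css × CL × τ = 29.6 × 9.210 × 17.8 = 4853 mg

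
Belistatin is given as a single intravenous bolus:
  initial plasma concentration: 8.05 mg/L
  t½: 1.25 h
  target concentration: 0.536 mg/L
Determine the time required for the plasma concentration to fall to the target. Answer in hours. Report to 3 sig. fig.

k = ln2 / t½ = 0.693147 / 1.25 = 0.5545 h⁻¹
t = ln(C₀ / C) / k = ln(8.050 / 0.536) / 0.5545
  = ln(15.02) / 0.5545 = 2.709 / 0.5545 = 4.885 h

4.89 h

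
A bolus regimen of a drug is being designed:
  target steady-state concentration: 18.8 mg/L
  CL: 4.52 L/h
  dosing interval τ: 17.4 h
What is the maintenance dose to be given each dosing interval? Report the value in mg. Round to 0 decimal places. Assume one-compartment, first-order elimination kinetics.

1479 mg

At steady state, Dose/τ = Css × CL.
Dose = Css × CL × τ = 18.8 × 4.520 × 17.4 = 1479 mg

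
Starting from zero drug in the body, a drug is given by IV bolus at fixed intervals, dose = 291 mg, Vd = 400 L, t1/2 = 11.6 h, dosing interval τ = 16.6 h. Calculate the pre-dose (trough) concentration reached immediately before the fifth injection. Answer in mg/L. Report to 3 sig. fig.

0.421 mg/L

C₀ per dose = Dose / Vd = 291 / 400 = 0.7275 mg/L
k = ln2 / t½ = 0.693147 / 11.6 = 0.05975 h⁻¹
Fraction remaining after one interval: r = e^(−kτ) = e^(−0.05975 × 16.6) = 0.3709
Before dose 5, 4 doses have been given (aged 1τ, 2τ, 3τ, 4τ).
C_trough = C₀ × (r + r² + … + r^4) = C₀ × r(1−r^4)/(1−r)
        = 0.7275 × 0.3709 × (1 − 0.01892) / (1 − 0.3709) = 0.4208 mg/L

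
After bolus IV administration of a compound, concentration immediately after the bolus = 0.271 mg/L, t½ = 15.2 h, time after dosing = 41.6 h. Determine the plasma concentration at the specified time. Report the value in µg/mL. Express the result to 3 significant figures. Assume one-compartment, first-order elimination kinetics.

k = ln2 / t½ = 0.693147 / 15.2 = 0.04560 h⁻¹
C = C₀ · e^(−k·t) = 0.2710 × e^(−0.04560 × 41.6)
  = 0.2710 × 0.1500 = 0.04065 mg/L
(0.04065 mg/L = 0.04065 µg/mL)

0.0407 µg/mL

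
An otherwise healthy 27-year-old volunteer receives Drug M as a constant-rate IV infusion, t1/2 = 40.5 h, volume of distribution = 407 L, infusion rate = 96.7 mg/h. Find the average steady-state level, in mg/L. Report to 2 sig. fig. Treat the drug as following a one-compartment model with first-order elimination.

14 mg/L

k = ln2 / t½ = 0.693147 / 40.5 = 0.01711 h⁻¹
CL = k × Vd = 0.01711 × 407 = 6.964 L/h
At steady state Css = R₀ / CL = 96.7 / 6.964 = 13.89 mg/L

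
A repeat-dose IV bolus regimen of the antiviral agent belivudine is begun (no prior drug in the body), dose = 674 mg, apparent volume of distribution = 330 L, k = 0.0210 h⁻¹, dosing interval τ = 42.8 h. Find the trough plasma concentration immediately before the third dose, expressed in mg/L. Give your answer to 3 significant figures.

1.17 mg/L

C₀ per dose = Dose / Vd = 674 / 330 = 2.042 mg/L
Fraction remaining after one interval: r = e^(−kτ) = e^(−0.02100 × 42.8) = 0.4071
Before dose 3, 2 doses have been given (aged 1τ, 2τ).
C_trough = C₀ × (r + r²) = 2.042 × (0.4071 + 0.1657) = 1.170 mg/L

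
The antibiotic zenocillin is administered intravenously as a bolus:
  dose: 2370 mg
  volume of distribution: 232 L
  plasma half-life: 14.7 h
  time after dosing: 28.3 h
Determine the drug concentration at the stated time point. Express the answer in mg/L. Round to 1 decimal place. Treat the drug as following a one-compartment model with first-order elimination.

C₀ = Dose / Vd = 2370 / 232 = 10.22 mg/L
k = ln2 / t½ = 0.693147 / 14.7 = 0.04715 h⁻¹
C = C₀ · e^(−k·t) = 10.22 × e^(−0.04715 × 28.3)
  = 10.22 × 0.2633 = 2.691 mg/L

2.7 mg/L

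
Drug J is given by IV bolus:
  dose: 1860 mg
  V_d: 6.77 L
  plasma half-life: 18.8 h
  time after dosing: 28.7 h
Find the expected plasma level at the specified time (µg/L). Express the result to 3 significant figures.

C₀ = Dose / Vd = 1860 / 6.77 = 274.7 mg/L
k = ln2 / t½ = 0.693147 / 18.8 = 0.03687 h⁻¹
C = C₀ · e^(−k·t) = 274.7 × e^(−0.03687 × 28.7)
  = 274.7 × 0.3471 = 95.35 mg/L
Convert: 95.35 mg/L × 1000 = 95350 µg/L

95400 µg/L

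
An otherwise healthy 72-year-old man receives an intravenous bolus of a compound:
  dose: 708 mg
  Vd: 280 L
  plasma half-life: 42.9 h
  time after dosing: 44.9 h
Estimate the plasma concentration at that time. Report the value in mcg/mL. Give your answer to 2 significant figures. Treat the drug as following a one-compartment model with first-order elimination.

1.2 mcg/mL

C₀ = Dose / Vd = 708.0 / 280 = 2.529 mg/L
k = ln2 / t½ = 0.693147 / 42.9 = 0.01616 h⁻¹
C = C₀ · e^(−k·t) = 2.529 × e^(−0.01616 × 44.9)
  = 2.529 × 0.4840 = 1.224 mg/L
(1.224 mg/L = 1.224 mcg/mL)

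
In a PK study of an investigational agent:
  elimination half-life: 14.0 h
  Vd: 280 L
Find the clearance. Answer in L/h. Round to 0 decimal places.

14 L/h

k = ln2 / t½ = 0.693147 / 14.0 = 0.04951 h⁻¹
CL = k × Vd = 0.04951 × 280 = 13.86 L/h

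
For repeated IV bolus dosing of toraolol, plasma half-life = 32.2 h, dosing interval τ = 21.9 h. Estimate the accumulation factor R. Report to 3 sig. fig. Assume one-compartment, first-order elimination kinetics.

2.66

k = ln2 / t½ = 0.693147 / 32.2 = 0.02153 h⁻¹
e^(−kτ) = e^(−0.02153 × 21.9) = 0.6241
Accumulation ratio R = 1 / (1 − e^(−kτ)) = 1 / (1 − 0.6241) = 2.660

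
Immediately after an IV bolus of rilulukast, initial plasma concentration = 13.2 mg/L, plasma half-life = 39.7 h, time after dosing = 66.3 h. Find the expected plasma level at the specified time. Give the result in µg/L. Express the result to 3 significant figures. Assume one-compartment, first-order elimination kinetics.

k = ln2 / t½ = 0.693147 / 39.7 = 0.01746 h⁻¹
C = C₀ · e^(−k·t) = 13.20 × e^(−0.01746 × 66.3)
  = 13.20 × 0.3142 = 4.147 mg/L
Convert: 4.147 mg/L × 1000 = 4147 µg/L

4150 µg/L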